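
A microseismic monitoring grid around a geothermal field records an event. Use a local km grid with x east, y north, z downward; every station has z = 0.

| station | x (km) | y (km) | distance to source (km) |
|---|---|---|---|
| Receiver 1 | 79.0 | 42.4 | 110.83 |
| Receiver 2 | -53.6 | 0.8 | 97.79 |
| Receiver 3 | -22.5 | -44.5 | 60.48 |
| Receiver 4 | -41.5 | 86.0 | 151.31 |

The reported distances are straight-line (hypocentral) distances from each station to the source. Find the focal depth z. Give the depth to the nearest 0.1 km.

Each station gives a sphere (x−x_i)² + (y−y_i)² + z² = d_i² (stations at z=0).
Subtracting the Receiver 1 sphere from Receiver 2 and Receiver 3: z² cancels, leaving linear equations in x and y:
-265.2 x − 83.2 y = -2444.76
-203.0 x − 173.8 y = 3073.20
Solving: x ≈ 23.306, y ≈ -44.904 km (keep extra digits for the depth step; rounded: 23.3, -44.9).
Then from the Receiver 1 sphere: z² = 110.83² − (x − 79.0)² − (y − 42.4)² with x = 23.306, y = -44.904, so z ≈ 39.490 ≈ 39.5 km.

z ≈ 39.5 km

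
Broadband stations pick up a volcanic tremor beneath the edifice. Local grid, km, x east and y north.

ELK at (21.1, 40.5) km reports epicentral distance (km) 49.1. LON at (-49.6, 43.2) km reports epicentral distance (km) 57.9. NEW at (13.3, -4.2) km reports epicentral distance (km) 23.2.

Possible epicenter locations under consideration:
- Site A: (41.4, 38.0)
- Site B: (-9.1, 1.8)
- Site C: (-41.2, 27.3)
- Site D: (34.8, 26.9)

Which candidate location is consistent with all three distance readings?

Site B

For each candidate, compare |candidate − station| to the reported distance:
Site A: residuals ELK 28.6, LON 33.2, NEW 27.5 → max 33.2 km
Site B: residuals ELK 0.0, LON 0.0, NEW 0.0 → max 0.0 km
Site C: residuals ELK 14.6, LON 39.9, NEW 39.7 → max 39.9 km
Site D: residuals ELK 29.8, LON 28.1, NEW 14.6 → max 29.8 km
Only Site B has all residuals ≈ 0.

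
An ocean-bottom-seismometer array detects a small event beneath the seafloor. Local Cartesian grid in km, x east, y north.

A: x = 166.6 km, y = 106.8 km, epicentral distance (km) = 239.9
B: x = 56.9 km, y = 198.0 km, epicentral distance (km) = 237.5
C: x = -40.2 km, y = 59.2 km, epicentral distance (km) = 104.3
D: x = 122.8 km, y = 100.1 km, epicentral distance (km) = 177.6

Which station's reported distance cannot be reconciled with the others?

Solve using three stations at a time. Using B, C, D (subtract circle equations pairwise → linear system) gives (x, y) ≈ (6.5, -34.1).
Distances from that point to each station vs reported:
  A: calculated 213.3 vs reported 239.9 → residual 26.6 km
  B: calculated 237.5 vs reported 237.5 → residual 0.0 km
  C: calculated 104.3 vs reported 104.3 → residual 0.0 km
  D: calculated 177.6 vs reported 177.6 → residual 0.0 km
B, C, D are mutually consistent (residuals ≈ 0); A is off by 26.6 km.

A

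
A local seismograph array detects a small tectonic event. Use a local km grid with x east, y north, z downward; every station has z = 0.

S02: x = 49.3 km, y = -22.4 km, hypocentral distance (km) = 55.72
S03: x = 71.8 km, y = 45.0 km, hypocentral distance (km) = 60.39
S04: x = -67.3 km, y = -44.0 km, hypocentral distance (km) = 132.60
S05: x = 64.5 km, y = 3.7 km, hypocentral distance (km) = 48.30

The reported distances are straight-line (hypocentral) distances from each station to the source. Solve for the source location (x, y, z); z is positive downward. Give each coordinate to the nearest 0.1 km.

x ≈ 44.6 km, y ≈ 12.6 km, depth ≈ 43.1 km

Each station gives a sphere (x−x_i)² + (y−y_i)² + z² = d_i² (stations at z=0).
Subtracting the S02 sphere from S03 and S04: z² cancels, leaving linear equations in x and y:
45.0 x + 134.8 y = 3705.76
-233.2 x − 43.2 y = -10945.00
Solving: x ≈ 44.599, y ≈ 12.602 km (keep extra digits for the depth step; rounded: 44.6, 12.6).
Then from the S02 sphere: z² = 55.72² − (x − 49.3)² − (y + 22.4)² with x = 44.599, y = 12.602, so z ≈ 43.098 ≈ 43.1 km.
Check against S05 (with the unrounded solution): distance 48.30 ≈ 48.30 km. ✓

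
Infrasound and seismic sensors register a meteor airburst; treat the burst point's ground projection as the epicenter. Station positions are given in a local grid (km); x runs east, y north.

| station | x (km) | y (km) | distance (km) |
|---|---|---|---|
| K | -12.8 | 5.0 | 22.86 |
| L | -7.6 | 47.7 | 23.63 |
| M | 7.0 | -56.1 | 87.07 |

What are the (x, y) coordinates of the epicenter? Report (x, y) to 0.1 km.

Circle about each station: (x + 12.8)² + (y − 5.0)² = 22.86²; (x + 7.6)² + (y − 47.7)² = 23.63²; (x − 7.0)² + (y + 56.1)² = 87.07².
Subtracting the K equation from the L and M equations removes the quadratic terms:
10.4 x + 85.4 y = 2108.41
39.6 x − 122.2 y = -4051.24
Solving the 2×2 system: x ≈ -19.0, y ≈ 27.0 km.

(-19.0, 27.0)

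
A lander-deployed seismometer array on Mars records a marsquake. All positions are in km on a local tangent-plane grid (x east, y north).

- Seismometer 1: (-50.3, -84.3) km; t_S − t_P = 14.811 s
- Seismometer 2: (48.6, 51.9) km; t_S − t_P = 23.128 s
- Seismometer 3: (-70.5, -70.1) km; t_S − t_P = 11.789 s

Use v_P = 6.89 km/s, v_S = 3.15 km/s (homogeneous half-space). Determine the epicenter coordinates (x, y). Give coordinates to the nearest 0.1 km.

x ≈ -74.4 km, y ≈ -1.8 km

Distance from S−P lag: d = Δt · v_P v_S / (v_P − v_S) = Δt · (6.89·3.15)/(6.89−3.15) ≈ 5.8031·Δt.
So d_Seismometer 1 = 85.95, d_Seismometer 2 = 134.21, d_Seismometer 3 = 68.41 km.
Circle about each station: (x + 50.3)² + (y + 84.3)² = 85.95²; (x − 48.6)² + (y − 51.9)² = 134.21²; (x + 70.5)² + (y + 70.1)² = 68.41².
Subtracting pairs of circle equations eliminates x²+y² and gives linear equations (the radical axes):
197.8 x + 272.4 y = -15205.93
-40.4 x + 28.4 y = 2955.15
Solving the 2×2 system: x ≈ -74.4, y ≈ -1.8 km.
Check against Seismometer 1 (with the unrounded x, y): √((x + 50.3)²+(y + 84.3)²) = 85.96 ≈ 85.95 km. ✓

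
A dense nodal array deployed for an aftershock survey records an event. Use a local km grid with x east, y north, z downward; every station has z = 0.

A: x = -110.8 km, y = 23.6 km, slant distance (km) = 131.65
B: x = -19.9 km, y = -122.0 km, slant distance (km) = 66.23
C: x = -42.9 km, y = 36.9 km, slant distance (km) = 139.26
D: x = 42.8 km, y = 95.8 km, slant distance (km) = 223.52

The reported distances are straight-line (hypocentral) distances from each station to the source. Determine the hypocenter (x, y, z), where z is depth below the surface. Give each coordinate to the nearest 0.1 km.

x ≈ -67.5 km, y ≈ -95.0 km, depth ≈ 37.3 km

Each station gives a sphere (x−x_i)² + (y−y_i)² + z² = d_i² (stations at z=0).
Subtracting the A sphere from B and C: z² cancels, leaving linear equations in x and y:
181.8 x − 291.2 y = 15391.72
135.8 x + 26.6 y = -11693.21
Solving: x ≈ -67.499, y ≈ -94.996 km (keep extra digits for the depth step; rounded: -67.5, -95.0).
Then from the A sphere: z² = 131.65² − (x + 110.8)² − (y − 23.6)² with x = -67.499, y = -94.996, so z ≈ 37.306 ≈ 37.3 km.
Check against D (with the unrounded solution): distance 223.52 ≈ 223.52 km. ✓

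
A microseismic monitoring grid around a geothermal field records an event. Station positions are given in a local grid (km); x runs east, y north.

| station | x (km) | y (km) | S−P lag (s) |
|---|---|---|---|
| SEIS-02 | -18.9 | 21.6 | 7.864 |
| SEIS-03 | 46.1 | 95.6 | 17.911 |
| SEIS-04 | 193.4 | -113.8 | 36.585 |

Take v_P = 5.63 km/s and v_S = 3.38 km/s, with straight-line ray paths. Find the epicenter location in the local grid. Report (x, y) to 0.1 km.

(-85.4, 20.4)

Distance from S−P lag: d = Δt · v_P v_S / (v_P − v_S) = Δt · (5.63·3.38)/(5.63−3.38) ≈ 8.4575·Δt.
So d_SEIS-02 = 66.51, d_SEIS-03 = 151.48, d_SEIS-04 = 309.42 km.
Circle about each station: (x + 18.9)² + (y − 21.6)² = 66.51²; (x − 46.1)² + (y − 95.6)² = 151.48²; (x − 193.4)² + (y + 113.8)² = 309.42².
Subtracting pairs of circle equations eliminates x²+y² and gives linear equations (the radical axes):
130.0 x + 148.0 y = -8081.81
424.6 x − 270.8 y = -41786.93
Solving the 2×2 system: x ≈ -85.4, y ≈ 20.4 km.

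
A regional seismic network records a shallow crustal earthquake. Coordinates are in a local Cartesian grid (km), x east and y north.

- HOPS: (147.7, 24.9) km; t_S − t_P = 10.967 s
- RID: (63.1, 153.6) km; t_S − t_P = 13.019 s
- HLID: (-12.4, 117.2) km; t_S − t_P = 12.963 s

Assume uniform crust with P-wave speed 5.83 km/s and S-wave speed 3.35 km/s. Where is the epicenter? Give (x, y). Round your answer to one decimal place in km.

(65.4, 51.1)

Distance from S−P lag: d = Δt · v_P v_S / (v_P − v_S) = Δt · (5.83·3.35)/(5.83−3.35) ≈ 7.8752·Δt.
So d_HOPS = 86.37, d_RID = 102.53, d_HLID = 102.09 km.
Circle about each station: (x − 147.7)² + (y − 24.9)² = 86.37²; (x − 63.1)² + (y − 153.6)² = 102.53²; (x + 12.4)² + (y − 117.2)² = 102.09².
Subtracting the HOPS equation from the RID and HLID equations removes the quadratic terms:
-169.2 x + 257.4 y = 2086.65
-320.2 x + 184.6 y = -11508.29
Solving the 2×2 system: x ≈ 65.4, y ≈ 51.1 km.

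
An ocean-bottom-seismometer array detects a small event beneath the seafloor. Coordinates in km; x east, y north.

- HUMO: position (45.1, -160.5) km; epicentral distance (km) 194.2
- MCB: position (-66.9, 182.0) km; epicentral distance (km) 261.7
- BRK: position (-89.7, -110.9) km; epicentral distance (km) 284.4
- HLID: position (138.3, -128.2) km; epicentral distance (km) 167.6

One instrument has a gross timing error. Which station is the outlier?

Solve using three stations at a time. Using MCB, BRK, HLID (subtract circle equations pairwise → linear system) gives (x, y) ≈ (152.1, 38.8).
Distances from that point to each station vs reported:
  HUMO: calculated 226.2 vs reported 194.2 → residual 32.0 km
  MCB: calculated 261.7 vs reported 261.7 → residual 0.0 km
  BRK: calculated 284.4 vs reported 284.4 → residual 0.0 km
  HLID: calculated 167.5 vs reported 167.6 → residual 0.1 km
MCB, BRK, HLID are mutually consistent (residuals ≈ 0); HUMO is off by 32.0 km.

HUMO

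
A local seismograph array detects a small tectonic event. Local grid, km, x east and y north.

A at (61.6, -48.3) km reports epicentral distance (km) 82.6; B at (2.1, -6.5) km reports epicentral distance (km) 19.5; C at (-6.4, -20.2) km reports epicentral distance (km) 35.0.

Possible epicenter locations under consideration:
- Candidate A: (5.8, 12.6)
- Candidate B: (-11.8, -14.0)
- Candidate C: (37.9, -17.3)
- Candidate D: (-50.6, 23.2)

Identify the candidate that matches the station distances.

Candidate A

For each candidate, compare |candidate − station| to the reported distance:
Candidate A: residuals A 0.0, B 0.0, C 0.0 → max 0.0 km
Candidate B: residuals A 1.6, B 3.7, C 26.8 → max 26.8 km
Candidate C: residuals A 43.6, B 17.9, C 9.4 → max 43.6 km
Candidate D: residuals A 50.4, B 41.0, C 26.9 → max 50.4 km
Only Candidate A has all residuals ≈ 0.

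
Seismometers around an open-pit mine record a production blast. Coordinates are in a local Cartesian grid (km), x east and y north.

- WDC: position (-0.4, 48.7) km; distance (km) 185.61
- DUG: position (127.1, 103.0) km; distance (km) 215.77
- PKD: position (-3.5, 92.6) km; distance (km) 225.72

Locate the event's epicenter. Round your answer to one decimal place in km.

Circle about each station: (x + 0.4)² + (y − 48.7)² = 185.61²; (x − 127.1)² + (y − 103.0)² = 215.77²; (x + 3.5)² + (y − 92.6)² = 225.72².
Subtracting pairs of circle equations eliminates x²+y² and gives linear equations (the radical axes):
255.0 x + 108.6 y = 12285.94
-6.2 x + 87.8 y = -10283.29
Solving the 2×2 system: x ≈ 95.2, y ≈ -110.4 km.

x ≈ 95.2 km, y ≈ -110.4 km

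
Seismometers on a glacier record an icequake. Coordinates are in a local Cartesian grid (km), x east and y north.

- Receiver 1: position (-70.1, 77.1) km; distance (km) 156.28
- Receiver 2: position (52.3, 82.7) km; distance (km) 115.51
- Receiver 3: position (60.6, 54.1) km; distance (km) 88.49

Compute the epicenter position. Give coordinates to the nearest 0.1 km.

x ≈ 41.5 km, y ≈ -32.3 km

Circle about each station: (x + 70.1)² + (y − 77.1)² = 156.28²; (x − 52.3)² + (y − 82.7)² = 115.51²; (x − 60.6)² + (y − 54.1)² = 88.49².
Subtracting pairs of circle equations eliminates x²+y² and gives linear equations (the radical axes):
244.8 x + 11.2 y = 9797.04
261.4 x − 46.0 y = 12333.71
Solving the 2×2 system: x ≈ 41.5, y ≈ -32.3 km.
Check against Receiver 1 (with the unrounded x, y): √((x + 70.1)²+(y − 77.1)²) = 156.28 ≈ 156.28 km. ✓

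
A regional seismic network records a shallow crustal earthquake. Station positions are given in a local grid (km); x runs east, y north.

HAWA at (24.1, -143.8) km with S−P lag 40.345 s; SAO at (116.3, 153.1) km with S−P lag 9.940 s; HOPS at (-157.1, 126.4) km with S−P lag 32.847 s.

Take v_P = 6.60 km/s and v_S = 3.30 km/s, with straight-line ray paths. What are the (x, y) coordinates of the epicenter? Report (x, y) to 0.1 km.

x ≈ 59.6 km, y ≈ 120.1 km

Distance from S−P lag: d = Δt · v_P v_S / (v_P − v_S) = Δt · (6.60·3.30)/(6.60−3.30) ≈ 6.6000·Δt.
So d_HAWA = 266.28, d_SAO = 65.60, d_HOPS = 216.79 km.
Circle about each station: (x − 24.1)² + (y + 143.8)² = 266.28²; (x − 116.3)² + (y − 153.1)² = 65.60²; (x + 157.1)² + (y − 126.4)² = 216.79².
Subtracting the HAWA equation from the SAO and HOPS equations removes the quadratic terms:
184.4 x + 593.8 y = 82307.73
-362.4 x + 540.4 y = 43305.25
Solving the 2×2 system: x ≈ 59.6, y ≈ 120.1 km.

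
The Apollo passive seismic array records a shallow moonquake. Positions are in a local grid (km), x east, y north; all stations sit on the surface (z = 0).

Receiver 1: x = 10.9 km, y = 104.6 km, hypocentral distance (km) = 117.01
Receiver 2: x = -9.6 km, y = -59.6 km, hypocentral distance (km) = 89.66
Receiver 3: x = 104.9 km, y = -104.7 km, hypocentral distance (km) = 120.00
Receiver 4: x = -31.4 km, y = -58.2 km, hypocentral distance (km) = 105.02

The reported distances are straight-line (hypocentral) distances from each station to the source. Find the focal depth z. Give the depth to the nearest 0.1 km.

z ≈ 29.1 km

Each station gives a sphere (x−x_i)² + (y−y_i)² + z² = d_i² (stations at z=0).
Subtracting the Receiver 1 sphere from Receiver 2 and Receiver 3: z² cancels, leaving linear equations in x and y:
-41.0 x − 328.4 y = -1763.23
188.0 x − 418.6 y = 10197.47
Solving: x ≈ 51.798, y ≈ -1.098 km (keep extra digits for the depth step; rounded: 51.8, -1.1).
Then from the Receiver 1 sphere: z² = 117.01² − (x − 10.9)² − (y − 104.6)² with x = 51.798, y = -1.098, so z ≈ 29.097 ≈ 29.1 km.
Check against Receiver 4 (with the unrounded solution): distance 105.02 ≈ 105.02 km. ✓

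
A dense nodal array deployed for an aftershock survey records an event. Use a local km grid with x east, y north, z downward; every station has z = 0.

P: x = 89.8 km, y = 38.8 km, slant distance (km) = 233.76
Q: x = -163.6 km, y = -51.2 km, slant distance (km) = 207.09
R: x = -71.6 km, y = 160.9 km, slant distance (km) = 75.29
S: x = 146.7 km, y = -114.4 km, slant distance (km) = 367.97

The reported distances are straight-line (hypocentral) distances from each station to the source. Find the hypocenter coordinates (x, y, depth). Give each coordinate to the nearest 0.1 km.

Each station gives a sphere (x−x_i)² + (y−y_i)² + z² = d_i² (stations at z=0).
Subtracting the P sphere from Q and R: z² cancels, leaving linear equations in x and y:
-506.8 x − 180.0 y = 31574.39
-322.8 x + 244.2 y = 70421.04
Solving: x ≈ -112.096, y ≈ 140.199 km (keep extra digits for the depth step; rounded: -112.1, 140.2).
Then from the P sphere: z² = 233.76² − (x − 89.8)² − (y − 38.8)² with x = -112.096, y = 140.199, so z ≈ 60.000 ≈ 60.0 km.

x ≈ -112.1 km, y ≈ 140.2 km, depth ≈ 60.0 km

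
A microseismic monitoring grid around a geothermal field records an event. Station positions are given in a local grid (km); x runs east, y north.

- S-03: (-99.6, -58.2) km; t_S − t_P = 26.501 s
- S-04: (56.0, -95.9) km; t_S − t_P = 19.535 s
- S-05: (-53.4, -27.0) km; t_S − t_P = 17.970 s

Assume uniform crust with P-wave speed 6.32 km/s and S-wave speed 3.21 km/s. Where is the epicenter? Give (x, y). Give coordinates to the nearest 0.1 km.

Distance from S−P lag: d = Δt · v_P v_S / (v_P − v_S) = Δt · (6.32·3.21)/(6.32−3.21) ≈ 6.5232·Δt.
So d_S-03 = 172.87, d_S-04 = 127.43, d_S-05 = 117.22 km.
Circle about each station: (x + 99.6)² + (y + 58.2)² = 172.87²; (x − 56.0)² + (y + 95.9)² = 127.43²; (x + 53.4)² + (y + 27.0)² = 117.22².
Subtracting the S-03 equation from the S-04 and S-05 equations removes the quadratic terms:
311.2 x − 75.4 y = 12671.04
92.4 x + 62.4 y = 6416.67
Solving the 2×2 system: x ≈ 48.3, y ≈ 31.3 km.

(48.3, 31.3)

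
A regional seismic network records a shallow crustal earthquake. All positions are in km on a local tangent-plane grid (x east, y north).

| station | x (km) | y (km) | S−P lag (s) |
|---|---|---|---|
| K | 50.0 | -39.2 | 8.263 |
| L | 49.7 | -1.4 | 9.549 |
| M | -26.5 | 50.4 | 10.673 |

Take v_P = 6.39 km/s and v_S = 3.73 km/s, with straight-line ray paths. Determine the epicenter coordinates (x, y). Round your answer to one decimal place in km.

Distance from S−P lag: d = Δt · v_P v_S / (v_P − v_S) = Δt · (6.39·3.73)/(6.39−3.73) ≈ 8.9604·Δt.
So d_K = 74.04, d_L = 85.56, d_M = 95.63 km.
Circle about each station: (x − 50.0)² + (y + 39.2)² = 74.04²; (x − 49.7)² + (y + 1.4)² = 85.56²; (x + 26.5)² + (y − 50.4)² = 95.63².
Subtracting the K equation from the L and M equations removes the quadratic terms:
-0.6 x + 75.6 y = -3403.18
-153.0 x + 179.2 y = -4457.41
Solving the 2×2 system: x ≈ -23.8, y ≈ -45.2 km.
Check against K (with the unrounded x, y): √((x − 50.0)²+(y + 39.2)²) = 74.06 ≈ 74.04 km. ✓

x ≈ -23.8 km, y ≈ -45.2 km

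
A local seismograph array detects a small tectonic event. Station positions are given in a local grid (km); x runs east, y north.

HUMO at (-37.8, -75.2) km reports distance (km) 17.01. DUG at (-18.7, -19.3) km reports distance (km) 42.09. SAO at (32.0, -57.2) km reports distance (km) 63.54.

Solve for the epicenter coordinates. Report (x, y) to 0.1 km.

x ≈ -31.5 km, y ≈ -59.4 km

Circle about each station: (x + 37.8)² + (y + 75.2)² = 17.01²; (x + 18.7)² + (y + 19.3)² = 42.09²; (x − 32.0)² + (y + 57.2)² = 63.54².
Subtracting pairs of circle equations eliminates x²+y² and gives linear equations (the radical axes):
38.2 x + 111.8 y = -7843.93
139.6 x + 36.0 y = -6536.03
Solving the 2×2 system: x ≈ -31.5, y ≈ -59.4 km.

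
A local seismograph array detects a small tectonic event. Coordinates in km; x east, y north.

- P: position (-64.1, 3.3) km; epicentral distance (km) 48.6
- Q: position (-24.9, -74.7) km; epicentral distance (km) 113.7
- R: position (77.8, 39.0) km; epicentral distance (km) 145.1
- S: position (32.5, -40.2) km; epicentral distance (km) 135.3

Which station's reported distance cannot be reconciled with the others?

Solve using three stations at a time. Using P, R, S (subtract circle equations pairwise → linear system) gives (x, y) ≈ (-66.7, 51.8).
Distances from that point to each station vs reported:
  P: calculated 48.5 vs reported 48.6 → residual 0.1 km
  Q: calculated 133.2 vs reported 113.7 → residual 19.5 km
  R: calculated 145.1 vs reported 145.1 → residual 0.0 km
  S: calculated 135.3 vs reported 135.3 → residual 0.0 km
P, R, S are mutually consistent (residuals ≈ 0); Q is off by 19.5 km.

Q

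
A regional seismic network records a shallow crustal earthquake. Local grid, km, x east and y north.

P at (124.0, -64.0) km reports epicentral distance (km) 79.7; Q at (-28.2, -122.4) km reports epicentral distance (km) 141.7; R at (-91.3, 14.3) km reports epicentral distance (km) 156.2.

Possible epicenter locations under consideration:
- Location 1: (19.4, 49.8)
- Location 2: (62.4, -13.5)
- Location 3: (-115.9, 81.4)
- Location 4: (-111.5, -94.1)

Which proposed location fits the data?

Location 2

For each candidate, compare |candidate − station| to the reported distance:
Location 1: residuals P 74.9, Q 37.0, R 39.9 → max 74.9 km
Location 2: residuals P 0.0, Q 0.0, R 0.0 → max 0.0 km
Location 3: residuals P 200.8, Q 80.2, R 84.7 → max 200.8 km
Location 4: residuals P 157.7, Q 53.7, R 45.9 → max 157.7 km
Only Location 2 has all residuals ≈ 0.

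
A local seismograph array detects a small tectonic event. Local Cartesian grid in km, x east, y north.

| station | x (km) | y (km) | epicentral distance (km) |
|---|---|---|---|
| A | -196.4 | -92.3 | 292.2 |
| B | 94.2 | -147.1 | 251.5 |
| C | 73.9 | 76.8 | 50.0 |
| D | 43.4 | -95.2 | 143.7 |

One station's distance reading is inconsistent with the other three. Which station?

Solve using three stations at a time. Using A, B, C (subtract circle equations pairwise → linear system) gives (x, y) ≈ (27.5, 95.4).
Distances from that point to each station vs reported:
  A: calculated 292.2 vs reported 292.2 → residual 0.0 km
  B: calculated 251.5 vs reported 251.5 → residual 0.0 km
  C: calculated 50.0 vs reported 50.0 → residual 0.0 km
  D: calculated 191.3 vs reported 143.7 → residual 47.6 km
A, B, C are mutually consistent (residuals ≈ 0); D is off by 47.6 km.

D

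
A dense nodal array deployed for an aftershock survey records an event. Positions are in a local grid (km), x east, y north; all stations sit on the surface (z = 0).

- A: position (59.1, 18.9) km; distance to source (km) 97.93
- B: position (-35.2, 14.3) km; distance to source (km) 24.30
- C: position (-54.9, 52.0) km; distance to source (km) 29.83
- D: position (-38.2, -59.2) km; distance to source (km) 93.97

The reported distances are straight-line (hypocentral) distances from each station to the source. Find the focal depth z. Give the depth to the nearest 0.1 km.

z ≈ 14.7 km

Each station gives a sphere (x−x_i)² + (y−y_i)² + z² = d_i² (stations at z=0).
Subtracting the A sphere from B and C: z² cancels, leaving linear equations in x and y:
-188.6 x − 9.2 y = 6593.30
-228.0 x + 66.2 y = 10568.45
Solving: x ≈ -36.598, y ≈ 33.597 km (keep extra digits for the depth step; rounded: -36.6, 33.6).
Then from the A sphere: z² = 97.93² − (x − 59.1)² − (y − 18.9)² with x = -36.598, y = 33.597, so z ≈ 14.703 ≈ 14.7 km.
Check against D (with the unrounded solution): distance 93.97 ≈ 93.97 km. ✓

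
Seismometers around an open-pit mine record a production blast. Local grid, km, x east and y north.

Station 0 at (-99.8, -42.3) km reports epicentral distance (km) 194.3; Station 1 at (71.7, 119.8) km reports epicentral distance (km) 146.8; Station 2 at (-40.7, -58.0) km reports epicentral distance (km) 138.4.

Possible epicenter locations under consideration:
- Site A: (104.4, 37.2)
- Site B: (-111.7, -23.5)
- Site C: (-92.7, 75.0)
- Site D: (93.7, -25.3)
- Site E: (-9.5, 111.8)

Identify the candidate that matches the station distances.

For each candidate, compare |candidate − station| to the reported distance:
Site A: residuals Station 0 24.8, Station 1 58.0, Station 2 35.1 → max 58.0 km
Site B: residuals Station 0 172.1, Station 1 85.9, Station 2 59.5 → max 172.1 km
Site C: residuals Station 0 76.8, Station 1 23.6, Station 2 4.4 → max 76.8 km
Site D: residuals Station 0 0.1, Station 1 0.0, Station 2 0.1 → max 0.1 km
Site E: residuals Station 0 15.7, Station 1 65.2, Station 2 34.2 → max 65.2 km
Only Site D has all residuals ≈ 0.

Site D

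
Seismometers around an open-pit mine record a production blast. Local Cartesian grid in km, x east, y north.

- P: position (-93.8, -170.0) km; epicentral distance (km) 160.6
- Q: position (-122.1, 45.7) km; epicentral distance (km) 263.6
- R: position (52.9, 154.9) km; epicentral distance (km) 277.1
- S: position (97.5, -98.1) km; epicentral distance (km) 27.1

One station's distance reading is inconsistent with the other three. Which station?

Solve using three stations at a time. Using Q, R, S (subtract circle equations pairwise → linear system) gives (x, y) ≈ (82.4, -120.6).
Distances from that point to each station vs reported:
  P: calculated 183.0 vs reported 160.6 → residual 22.4 km
  Q: calculated 263.6 vs reported 263.6 → residual 0.0 km
  R: calculated 277.1 vs reported 277.1 → residual 0.0 km
  S: calculated 27.1 vs reported 27.1 → residual 0.0 km
Q, R, S are mutually consistent (residuals ≈ 0); P is off by 22.4 km.

P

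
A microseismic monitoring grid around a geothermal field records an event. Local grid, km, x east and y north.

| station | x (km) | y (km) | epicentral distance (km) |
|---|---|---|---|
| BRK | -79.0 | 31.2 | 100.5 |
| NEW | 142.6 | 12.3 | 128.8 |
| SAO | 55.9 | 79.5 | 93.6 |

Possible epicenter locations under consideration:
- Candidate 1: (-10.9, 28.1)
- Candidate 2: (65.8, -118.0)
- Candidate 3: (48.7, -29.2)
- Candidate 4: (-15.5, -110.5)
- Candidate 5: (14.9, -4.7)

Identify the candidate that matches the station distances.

Candidate 5

For each candidate, compare |candidate − station| to the reported distance:
Candidate 1: residuals BRK 32.3, NEW 25.5, SAO 9.3 → max 32.3 km
Candidate 2: residuals BRK 107.4, NEW 22.4, SAO 104.1 → max 107.4 km
Candidate 3: residuals BRK 40.8, NEW 26.1, SAO 15.3 → max 40.8 km
Candidate 4: residuals BRK 54.8, NEW 71.4, SAO 109.4 → max 109.4 km
Candidate 5: residuals BRK 0.0, NEW 0.0, SAO 0.1 → max 0.1 km
Only Candidate 5 has all residuals ≈ 0.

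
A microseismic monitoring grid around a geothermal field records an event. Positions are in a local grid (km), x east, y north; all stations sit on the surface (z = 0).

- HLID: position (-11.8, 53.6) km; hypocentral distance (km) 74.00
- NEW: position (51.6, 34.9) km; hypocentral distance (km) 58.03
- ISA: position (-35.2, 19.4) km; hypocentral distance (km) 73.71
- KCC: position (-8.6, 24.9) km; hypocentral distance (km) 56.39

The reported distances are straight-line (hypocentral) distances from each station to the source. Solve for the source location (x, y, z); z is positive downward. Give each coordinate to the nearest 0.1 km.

Each station gives a sphere (x−x_i)² + (y−y_i)² + z² = d_i² (stations at z=0).
Subtracting the HLID sphere from NEW and ISA: z² cancels, leaving linear equations in x and y:
126.8 x − 37.4 y = 2976.89
-46.8 x − 68.4 y = -1353.96
Solving: x ≈ 24.393, y ≈ 3.105 km (keep extra digits for the depth step; rounded: 24.4, 3.1).
Then from the HLID sphere: z² = 74.00² − (x + 11.8)² − (y − 53.6)² with x = 24.393, y = 3.105, so z ≈ 40.204 ≈ 40.2 km.

(24.4, 3.1, 40.2)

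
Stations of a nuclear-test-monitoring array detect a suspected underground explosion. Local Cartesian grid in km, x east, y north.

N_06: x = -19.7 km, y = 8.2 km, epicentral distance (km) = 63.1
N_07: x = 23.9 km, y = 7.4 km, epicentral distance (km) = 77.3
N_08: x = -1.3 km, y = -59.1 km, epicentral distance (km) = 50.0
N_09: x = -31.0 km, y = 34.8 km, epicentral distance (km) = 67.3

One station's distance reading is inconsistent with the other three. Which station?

Solve using three stations at a time. Using N_07, N_08, N_09 (subtract circle equations pairwise → linear system) gives (x, y) ≈ (-42.9, -31.4).
Distances from that point to each station vs reported:
  N_06: calculated 45.9 vs reported 63.1 → residual 17.2 km
  N_07: calculated 77.3 vs reported 77.3 → residual 0.0 km
  N_08: calculated 50.0 vs reported 50.0 → residual 0.0 km
  N_09: calculated 67.3 vs reported 67.3 → residual 0.0 km
N_07, N_08, N_09 are mutually consistent (residuals ≈ 0); N_06 is off by 17.2 km.

N_06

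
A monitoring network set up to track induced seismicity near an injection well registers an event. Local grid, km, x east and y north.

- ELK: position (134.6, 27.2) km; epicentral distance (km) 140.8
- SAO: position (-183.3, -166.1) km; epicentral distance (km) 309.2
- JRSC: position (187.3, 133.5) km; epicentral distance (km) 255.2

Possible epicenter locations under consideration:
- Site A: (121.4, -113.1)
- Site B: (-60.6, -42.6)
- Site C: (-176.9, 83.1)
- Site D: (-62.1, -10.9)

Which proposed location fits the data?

For each candidate, compare |candidate − station| to the reported distance:
Site A: residuals ELK 0.1, SAO 0.1, JRSC 0.1 → max 0.1 km
Site B: residuals ELK 66.5, SAO 135.1, JRSC 48.9 → max 135.1 km
Site C: residuals ELK 175.7, SAO 59.9, JRSC 112.5 → max 175.7 km
Site D: residuals ELK 59.6, SAO 112.3, JRSC 33.0 → max 112.3 km
Only Site A has all residuals ≈ 0.

Site A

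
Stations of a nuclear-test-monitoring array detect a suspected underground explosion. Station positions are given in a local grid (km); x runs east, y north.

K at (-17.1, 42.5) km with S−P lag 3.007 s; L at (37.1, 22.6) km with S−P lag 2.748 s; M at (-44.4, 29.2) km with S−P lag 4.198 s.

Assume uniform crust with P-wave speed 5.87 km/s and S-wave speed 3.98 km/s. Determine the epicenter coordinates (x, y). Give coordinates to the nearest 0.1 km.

Distance from S−P lag: d = Δt · v_P v_S / (v_P − v_S) = Δt · (5.87·3.98)/(5.87−3.98) ≈ 12.3612·Δt.
So d_K = 37.17, d_L = 33.97, d_M = 51.89 km.
Circle about each station: (x + 17.1)² + (y − 42.5)² = 37.17²; (x − 37.1)² + (y − 22.6)² = 33.97²; (x + 44.4)² + (y − 29.2)² = 51.89².
Subtracting the K equation from the L and M equations removes the quadratic terms:
108.4 x − 39.8 y = 16.16
-54.6 x − 26.6 y = -585.62
Solving the 2×2 system: x ≈ 4.7, y ≈ 12.4 km.

x ≈ 4.7 km, y ≈ 12.4 km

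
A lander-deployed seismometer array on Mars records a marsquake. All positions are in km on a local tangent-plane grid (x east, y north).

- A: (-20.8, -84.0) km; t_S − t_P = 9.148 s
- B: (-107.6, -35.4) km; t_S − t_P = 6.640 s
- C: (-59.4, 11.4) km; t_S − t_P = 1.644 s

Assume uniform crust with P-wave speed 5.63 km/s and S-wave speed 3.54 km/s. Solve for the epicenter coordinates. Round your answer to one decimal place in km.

(-53.2, -3.0)

Distance from S−P lag: d = Δt · v_P v_S / (v_P − v_S) = Δt · (5.63·3.54)/(5.63−3.54) ≈ 9.5360·Δt.
So d_A = 87.24, d_B = 63.32, d_C = 15.68 km.
Circle about each station: (x + 20.8)² + (y + 84.0)² = 87.24²; (x + 107.6)² + (y + 35.4)² = 63.32²; (x + 59.4)² + (y − 11.4)² = 15.68².
Subtracting pairs of circle equations eliminates x²+y² and gives linear equations (the radical axes):
-173.6 x + 97.2 y = 8943.68
-77.2 x + 190.8 y = 3534.64
Solving the 2×2 system: x ≈ -53.2, y ≈ -3.0 km.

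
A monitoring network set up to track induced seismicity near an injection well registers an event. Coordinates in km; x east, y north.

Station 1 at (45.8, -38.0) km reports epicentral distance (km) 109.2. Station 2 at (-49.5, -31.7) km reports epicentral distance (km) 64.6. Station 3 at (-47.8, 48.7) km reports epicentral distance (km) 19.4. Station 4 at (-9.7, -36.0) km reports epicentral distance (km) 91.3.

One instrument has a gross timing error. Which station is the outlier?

Solve using three stations at a time. Using Station 1, Station 2, Station 3 (subtract circle equations pairwise → linear system) gives (x, y) ≈ (-38.1, 31.9).
Distances from that point to each station vs reported:
  Station 1: calculated 109.2 vs reported 109.2 → residual 0.0 km
  Station 2: calculated 64.6 vs reported 64.6 → residual 0.0 km
  Station 3: calculated 19.4 vs reported 19.4 → residual 0.0 km
  Station 4: calculated 73.6 vs reported 91.3 → residual 17.7 km
Station 1, Station 2, Station 3 are mutually consistent (residuals ≈ 0); Station 4 is off by 17.7 km.

Station 4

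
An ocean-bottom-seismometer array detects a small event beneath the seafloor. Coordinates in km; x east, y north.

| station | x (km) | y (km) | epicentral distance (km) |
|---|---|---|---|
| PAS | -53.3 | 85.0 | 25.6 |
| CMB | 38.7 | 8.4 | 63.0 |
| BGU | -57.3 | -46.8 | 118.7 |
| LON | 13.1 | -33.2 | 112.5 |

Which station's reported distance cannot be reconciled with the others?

Solve using three stations at a time. Using PAS, BGU, LON (subtract circle equations pairwise → linear system) gives (x, y) ≈ (-33.1, 69.4).
Distances from that point to each station vs reported:
  PAS: calculated 25.6 vs reported 25.6 → residual 0.0 km
  CMB: calculated 94.2 vs reported 63.0 → residual 31.2 km
  BGU: calculated 118.7 vs reported 118.7 → residual 0.0 km
  LON: calculated 112.5 vs reported 112.5 → residual 0.0 km
PAS, BGU, LON are mutually consistent (residuals ≈ 0); CMB is off by 31.2 km.

CMB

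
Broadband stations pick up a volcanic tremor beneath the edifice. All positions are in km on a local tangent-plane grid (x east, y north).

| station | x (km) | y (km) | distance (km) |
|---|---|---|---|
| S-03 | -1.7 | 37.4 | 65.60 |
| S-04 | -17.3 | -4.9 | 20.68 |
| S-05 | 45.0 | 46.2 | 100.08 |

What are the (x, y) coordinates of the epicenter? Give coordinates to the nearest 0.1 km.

Circle about each station: (x + 1.7)² + (y − 37.4)² = 65.60²; (x + 17.3)² + (y + 4.9)² = 20.68²; (x − 45.0)² + (y − 46.2)² = 100.08².
Subtracting the S-03 equation from the S-04 and S-05 equations removes the quadratic terms:
-31.2 x − 84.6 y = 2797.35
93.4 x + 17.6 y = -2954.86
Solving the 2×2 system: x ≈ -27.3, y ≈ -23.0 km.

-27.3 km east, -23.0 km north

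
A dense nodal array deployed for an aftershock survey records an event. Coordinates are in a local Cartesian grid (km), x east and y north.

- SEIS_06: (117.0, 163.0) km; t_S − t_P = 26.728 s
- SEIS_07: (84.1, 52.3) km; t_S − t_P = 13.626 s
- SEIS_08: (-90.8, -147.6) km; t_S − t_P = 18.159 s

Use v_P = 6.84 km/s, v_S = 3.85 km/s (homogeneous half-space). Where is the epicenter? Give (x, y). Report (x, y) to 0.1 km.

Distance from S−P lag: d = Δt · v_P v_S / (v_P − v_S) = Δt · (6.84·3.85)/(6.84−3.85) ≈ 8.8074·Δt.
So d_SEIS_06 = 235.40, d_SEIS_07 = 120.01, d_SEIS_08 = 159.93 km.
Circle about each station: (x − 117.0)² + (y − 163.0)² = 235.40²; (x − 84.1)² + (y − 52.3)² = 120.01²; (x + 90.8)² + (y + 147.6)² = 159.93².
Subtracting the SEIS_06 equation from the SEIS_07 and SEIS_08 equations removes the quadratic terms:
-65.8 x − 221.4 y = 10560.86
-415.6 x − 621.2 y = 19607.96
Solving the 2×2 system: x ≈ 43.4, y ≈ -60.6 km.
Check against SEIS_06 (with the unrounded x, y): √((x − 117.0)²+(y − 163.0)²) = 235.40 ≈ 235.40 km. ✓

(43.4, -60.6)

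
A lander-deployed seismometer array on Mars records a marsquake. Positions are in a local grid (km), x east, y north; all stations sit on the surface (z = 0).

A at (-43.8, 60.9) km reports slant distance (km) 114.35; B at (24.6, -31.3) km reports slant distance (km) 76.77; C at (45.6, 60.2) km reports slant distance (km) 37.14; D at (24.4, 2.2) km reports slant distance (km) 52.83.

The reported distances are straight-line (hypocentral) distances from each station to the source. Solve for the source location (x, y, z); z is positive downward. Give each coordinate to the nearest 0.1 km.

Each station gives a sphere (x−x_i)² + (y−y_i)² + z² = d_i² (stations at z=0).
Subtracting the A sphere from B and C: z² cancels, leaving linear equations in x and y:
136.8 x − 184.4 y = 3139.89
178.8 x − 1.4 y = 11772.69
Solving: x ≈ 66.093, y ≈ 32.005 km (keep extra digits for the depth step; rounded: 66.1, 32.0).
Then from the A sphere: z² = 114.35² − (x + 43.8)² − (y − 60.9)² with x = 66.093, y = 32.005, so z ≈ 12.827 ≈ 12.8 km.

(66.1, 32.0, 12.8)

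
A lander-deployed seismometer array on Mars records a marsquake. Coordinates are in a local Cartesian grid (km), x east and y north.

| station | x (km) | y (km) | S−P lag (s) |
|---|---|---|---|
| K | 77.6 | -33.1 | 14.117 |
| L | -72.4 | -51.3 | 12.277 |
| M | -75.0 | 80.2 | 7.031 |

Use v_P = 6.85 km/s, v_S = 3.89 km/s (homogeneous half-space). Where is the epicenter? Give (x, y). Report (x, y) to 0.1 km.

Distance from S−P lag: d = Δt · v_P v_S / (v_P − v_S) = Δt · (6.85·3.89)/(6.85−3.89) ≈ 9.0022·Δt.
So d_K = 127.08, d_L = 110.52, d_M = 63.29 km.
Circle about each station: (x − 77.6)² + (y + 33.1)² = 127.08²; (x + 72.4)² + (y + 51.3)² = 110.52²; (x + 75.0)² + (y − 80.2)² = 63.29².
Subtracting the K equation from the L and M equations removes the quadratic terms:
-300.0 x − 36.4 y = 4690.74
-305.2 x + 226.6 y = 17083.37
Solving the 2×2 system: x ≈ -21.3, y ≈ 46.7 km.

(-21.3, 46.7)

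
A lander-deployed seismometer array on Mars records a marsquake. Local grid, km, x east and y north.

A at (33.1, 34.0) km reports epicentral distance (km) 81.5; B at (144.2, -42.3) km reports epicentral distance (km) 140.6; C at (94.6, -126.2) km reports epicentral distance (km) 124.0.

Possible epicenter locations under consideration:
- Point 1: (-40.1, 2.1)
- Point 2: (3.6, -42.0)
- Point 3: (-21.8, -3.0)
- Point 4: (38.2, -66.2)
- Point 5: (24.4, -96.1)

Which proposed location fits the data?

Point 2

For each candidate, compare |candidate − station| to the reported distance:
Point 1: residuals A 1.7, B 49.0, C 62.0 → max 62.0 km
Point 2: residuals A 0.0, B 0.0, C 0.0 → max 0.0 km
Point 3: residuals A 15.3, B 30.0, C 45.5 → max 45.5 km
Point 4: residuals A 18.8, B 31.9, C 41.7 → max 41.7 km
Point 5: residuals A 48.9, B 9.3, C 47.6 → max 48.9 km
Only Point 2 has all residuals ≈ 0.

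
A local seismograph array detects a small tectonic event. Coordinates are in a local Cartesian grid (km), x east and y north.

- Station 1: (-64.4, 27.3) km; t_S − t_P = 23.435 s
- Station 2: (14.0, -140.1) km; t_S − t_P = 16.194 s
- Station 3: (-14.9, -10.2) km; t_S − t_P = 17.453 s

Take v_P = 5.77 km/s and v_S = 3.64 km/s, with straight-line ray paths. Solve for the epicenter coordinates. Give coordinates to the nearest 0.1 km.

(150.6, -57.4)

Distance from S−P lag: d = Δt · v_P v_S / (v_P − v_S) = Δt · (5.77·3.64)/(5.77−3.64) ≈ 9.8605·Δt.
So d_Station 1 = 231.08, d_Station 2 = 159.68, d_Station 3 = 172.09 km.
Circle about each station: (x + 64.4)² + (y − 27.3)² = 231.08²; (x − 14.0)² + (y + 140.1)² = 159.68²; (x + 14.9)² + (y + 10.2)² = 172.09².
Subtracting the Station 1 equation from the Station 2 and Station 3 equations removes the quadratic terms:
156.8 x − 334.8 y = 42831.62
99.0 x − 75.0 y = 19216.40
Solving the 2×2 system: x ≈ 150.6, y ≈ -57.4 km.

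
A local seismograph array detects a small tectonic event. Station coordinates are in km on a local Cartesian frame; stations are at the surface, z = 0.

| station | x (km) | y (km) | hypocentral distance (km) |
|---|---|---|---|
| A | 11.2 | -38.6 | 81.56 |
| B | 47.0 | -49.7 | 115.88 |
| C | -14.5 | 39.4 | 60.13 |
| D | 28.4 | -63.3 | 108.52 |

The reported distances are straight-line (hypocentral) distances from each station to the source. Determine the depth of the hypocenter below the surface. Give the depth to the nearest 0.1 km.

Each station gives a sphere (x−x_i)² + (y−y_i)² + z² = d_i² (stations at z=0).
Subtracting the A sphere from B and C: z² cancels, leaving linear equations in x and y:
71.6 x − 22.2 y = -3712.45
-51.4 x + 156.0 y = 3183.63
Solving: x ≈ -50.702, y ≈ 3.702 km (keep extra digits for the depth step; rounded: -50.7, 3.7).
Then from the A sphere: z² = 81.56² − (x − 11.2)² − (y + 38.6)² with x = -50.702, y = 3.702, so z ≈ 32.105 ≈ 32.1 km.

32.1 km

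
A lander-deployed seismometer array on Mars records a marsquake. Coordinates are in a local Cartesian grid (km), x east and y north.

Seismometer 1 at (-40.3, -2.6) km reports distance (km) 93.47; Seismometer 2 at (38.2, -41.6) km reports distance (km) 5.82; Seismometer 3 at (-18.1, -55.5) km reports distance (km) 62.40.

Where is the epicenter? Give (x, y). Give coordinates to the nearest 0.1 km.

43.3 km east, -44.4 km north

Circle about each station: (x + 40.3)² + (y + 2.6)² = 93.47²; (x − 38.2)² + (y + 41.6)² = 5.82²; (x + 18.1)² + (y + 55.5)² = 62.40².
Subtracting the Seismometer 1 equation from the Seismometer 2 and Seismometer 3 equations removes the quadratic terms:
157.0 x − 78.0 y = 10261.72
44.4 x − 105.8 y = 6619.89
Solving the 2×2 system: x ≈ 43.3, y ≈ -44.4 km.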